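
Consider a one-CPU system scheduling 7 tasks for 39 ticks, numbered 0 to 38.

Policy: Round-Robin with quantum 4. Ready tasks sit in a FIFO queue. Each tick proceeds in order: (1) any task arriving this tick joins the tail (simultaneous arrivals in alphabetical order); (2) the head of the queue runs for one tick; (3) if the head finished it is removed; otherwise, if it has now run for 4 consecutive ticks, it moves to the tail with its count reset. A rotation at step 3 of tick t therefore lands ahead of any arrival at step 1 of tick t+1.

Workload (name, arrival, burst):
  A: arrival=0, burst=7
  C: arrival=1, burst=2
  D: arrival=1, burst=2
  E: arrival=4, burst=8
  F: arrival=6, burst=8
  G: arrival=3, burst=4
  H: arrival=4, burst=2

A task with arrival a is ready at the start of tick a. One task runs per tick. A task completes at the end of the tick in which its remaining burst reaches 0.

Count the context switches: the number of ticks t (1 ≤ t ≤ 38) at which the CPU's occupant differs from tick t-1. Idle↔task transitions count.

t=0: queue=[A] q_used=0 → run A
t=1: queue=[A,C,D] q_used=1 → run A
t=2: queue=[A,C,D] q_used=2 → run A
t=3: queue=[A,C,D,G] q_used=3 → run A
t=4: queue=[C,D,G,A,E,H] q_used=0 → run C
t=5: queue=[C,D,G,A,E,H] q_used=1 → run C
t=6: queue=[D,G,A,E,H,F] q_used=0 → run D
t=7: queue=[D,G,A,E,H,F] q_used=1 → run D
t=8: queue=[G,A,E,H,F] q_used=0 → run G
t=9: queue=[G,A,E,H,F] q_used=1 → run G
t=10: queue=[G,A,E,H,F] q_used=2 → run G
t=11: queue=[G,A,E,H,F] q_used=3 → run G
t=12: queue=[A,E,H,F] q_used=0 → run A
t=13: queue=[A,E,H,F] q_used=1 → run A
t=14: queue=[A,E,H,F] q_used=2 → run A
t=15: queue=[E,H,F] q_used=0 → run E
t=16: queue=[E,H,F] q_used=1 → run E
t=17: queue=[E,H,F] q_used=2 → run E
t=18: queue=[E,H,F] q_used=3 → run E
t=19: queue=[H,F,E] q_used=0 → run H
t=20: queue=[H,F,E] q_used=1 → run H
t=21: queue=[F,E] q_used=0 → run F
t=22: queue=[F,E] q_used=1 → run F
t=23: queue=[F,E] q_used=2 → run F
t=24: queue=[F,E] q_used=3 → run F
t=25: queue=[E,F] q_used=0 → run E
t=26: queue=[E,F] q_used=1 → run E
t=27: queue=[E,F] q_used=2 → run E
t=28: queue=[E,F] q_used=3 → run E
t=29: queue=[F] q_used=0 → run F
t=30: queue=[F] q_used=1 → run F
t=31: queue=[F] q_used=2 → run F
t=32: queue=[F] q_used=3 → run F
t=33: (idle)
t=34: (idle)
t=35: (idle)
t=36: (idle)
t=37: (idle)
t=38: (idle)

context switches = 10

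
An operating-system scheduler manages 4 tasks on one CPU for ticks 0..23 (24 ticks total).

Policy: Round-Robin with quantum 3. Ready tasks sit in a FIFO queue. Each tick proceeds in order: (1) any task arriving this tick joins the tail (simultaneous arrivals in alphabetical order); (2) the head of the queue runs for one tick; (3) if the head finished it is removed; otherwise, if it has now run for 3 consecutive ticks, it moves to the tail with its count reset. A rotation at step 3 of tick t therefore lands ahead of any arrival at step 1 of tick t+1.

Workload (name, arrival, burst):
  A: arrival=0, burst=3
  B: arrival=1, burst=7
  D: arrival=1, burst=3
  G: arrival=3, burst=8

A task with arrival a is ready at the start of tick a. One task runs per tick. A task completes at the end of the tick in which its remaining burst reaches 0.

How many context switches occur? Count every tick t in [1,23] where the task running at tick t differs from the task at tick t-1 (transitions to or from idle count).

context switches = 8

t=0: queue=[A] q_used=0 → run A
t=1: queue=[A,B,D] q_used=1 → run A
t=2: queue=[A,B,D] q_used=2 → run A
t=3: queue=[B,D,G] q_used=0 → run B
t=4: queue=[B,D,G] q_used=1 → run B
t=5: queue=[B,D,G] q_used=2 → run B
t=6: queue=[D,G,B] q_used=0 → run D
t=7: queue=[D,G,B] q_used=1 → run D
t=8: queue=[D,G,B] q_used=2 → run D
t=9: queue=[G,B] q_used=0 → run G
t=10: queue=[G,B] q_used=1 → run G
t=11: queue=[G,B] q_used=2 → run G
t=12: queue=[B,G] q_used=0 → run B
t=13: queue=[B,G] q_used=1 → run B
t=14: queue=[B,G] q_used=2 → run B
t=15: queue=[G,B] q_used=0 → run G
t=16: queue=[G,B] q_used=1 → run G
t=17: queue=[G,B] q_used=2 → run G
t=18: queue=[B,G] q_used=0 → run B
t=19: queue=[G] q_used=0 → run G
t=20: queue=[G] q_used=1 → run G
t=21: (idle)
t=22: (idle)
t=23: (idle)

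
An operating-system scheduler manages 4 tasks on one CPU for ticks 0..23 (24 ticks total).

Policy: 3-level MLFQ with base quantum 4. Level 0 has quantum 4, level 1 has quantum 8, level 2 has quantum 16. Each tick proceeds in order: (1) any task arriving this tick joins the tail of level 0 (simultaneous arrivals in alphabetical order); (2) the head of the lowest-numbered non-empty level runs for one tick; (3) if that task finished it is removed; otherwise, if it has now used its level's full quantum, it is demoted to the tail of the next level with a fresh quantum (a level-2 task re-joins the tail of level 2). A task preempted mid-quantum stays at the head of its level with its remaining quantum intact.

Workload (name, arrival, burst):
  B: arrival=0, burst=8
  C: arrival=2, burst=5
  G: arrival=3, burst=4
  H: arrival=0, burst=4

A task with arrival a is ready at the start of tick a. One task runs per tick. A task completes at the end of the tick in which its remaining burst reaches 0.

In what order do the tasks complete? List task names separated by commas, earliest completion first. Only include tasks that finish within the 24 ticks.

t=0: L0/L1/L2 = BH/-/- → run B
t=1: L0/L1/L2 = BH/-/- → run B
t=2: L0/L1/L2 = BHC/-/- → run B
t=3: L0/L1/L2 = BHCG/-/- → run B
t=4: L0/L1/L2 = HCG/B/- → run H
t=5: L0/L1/L2 = HCG/B/- → run H
t=6: L0/L1/L2 = HCG/B/- → run H
t=7: L0/L1/L2 = HCG/B/- → run H
t=8: L0/L1/L2 = CG/B/- → run C
t=9: L0/L1/L2 = CG/B/- → run C
t=10: L0/L1/L2 = CG/B/- → run C
t=11: L0/L1/L2 = CG/B/- → run C
t=12: L0/L1/L2 = G/BC/- → run G
t=13: L0/L1/L2 = G/BC/- → run G
t=14: L0/L1/L2 = G/BC/- → run G
t=15: L0/L1/L2 = G/BC/- → run G
t=16: L0/L1/L2 = -/BC/- → run B
t=17: L0/L1/L2 = -/BC/- → run B
t=18: L0/L1/L2 = -/BC/- → run B
t=19: L0/L1/L2 = -/BC/- → run B
t=20: L0/L1/L2 = -/C/- → run C
t=21: (idle)
t=22: (idle)
t=23: (idle)

completion order = H, G, B, C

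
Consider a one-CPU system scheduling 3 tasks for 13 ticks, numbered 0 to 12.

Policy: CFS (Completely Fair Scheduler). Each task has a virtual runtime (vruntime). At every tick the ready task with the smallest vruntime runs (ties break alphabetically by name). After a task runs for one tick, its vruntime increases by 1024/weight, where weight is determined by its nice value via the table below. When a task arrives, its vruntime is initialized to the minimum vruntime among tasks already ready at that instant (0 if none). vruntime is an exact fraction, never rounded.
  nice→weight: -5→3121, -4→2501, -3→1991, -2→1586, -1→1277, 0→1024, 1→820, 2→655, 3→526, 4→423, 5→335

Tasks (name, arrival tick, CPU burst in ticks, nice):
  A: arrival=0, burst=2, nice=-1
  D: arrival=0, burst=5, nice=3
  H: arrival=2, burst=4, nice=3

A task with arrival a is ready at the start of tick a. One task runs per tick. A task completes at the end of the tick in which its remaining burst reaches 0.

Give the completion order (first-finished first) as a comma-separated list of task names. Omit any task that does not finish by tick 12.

completion order = A, H, D

t=0: vr[A=0 D=0] → run A
t=1: vr[A=1024/1277 D=0] → run D
t=2: vr[A=1024/1277 D=512/263 H=1024/1277] → run A
t=3: vr[D=512/263 H=1024/1277] → run H
t=4: vr[D=512/263 H=923136/335851] → run D
t=5: vr[D=1024/263 H=923136/335851] → run H
t=6: vr[D=1024/263 H=1576960/335851] → run D
t=7: vr[D=1536/263 H=1576960/335851] → run H
t=8: vr[D=1536/263 H=2230784/335851] → run D
t=9: vr[D=2048/263 H=2230784/335851] → run H
t=10: vr[D=2048/263] → run D
t=11: (idle)
t=12: (idle)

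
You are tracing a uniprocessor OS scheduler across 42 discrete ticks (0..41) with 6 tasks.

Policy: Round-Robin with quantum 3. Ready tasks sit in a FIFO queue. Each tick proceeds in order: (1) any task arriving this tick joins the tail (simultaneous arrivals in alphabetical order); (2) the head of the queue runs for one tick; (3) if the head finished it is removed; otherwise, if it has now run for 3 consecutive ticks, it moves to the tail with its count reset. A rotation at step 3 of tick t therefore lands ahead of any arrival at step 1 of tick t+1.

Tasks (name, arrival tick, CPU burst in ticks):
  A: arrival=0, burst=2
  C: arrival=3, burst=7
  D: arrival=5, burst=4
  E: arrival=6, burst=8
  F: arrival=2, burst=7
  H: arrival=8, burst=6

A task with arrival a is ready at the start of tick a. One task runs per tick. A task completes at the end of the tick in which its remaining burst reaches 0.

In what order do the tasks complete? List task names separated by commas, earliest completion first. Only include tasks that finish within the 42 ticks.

completion order = A, F, D, C, H, E

t=0: queue=[A] q_used=0 → run A
t=1: queue=[A] q_used=1 → run A
t=2: queue=[F] q_used=0 → run F
t=3: queue=[F,C] q_used=1 → run F
t=4: queue=[F,C] q_used=2 → run F
t=5: queue=[C,F,D] q_used=0 → run C
t=6: queue=[C,F,D,E] q_used=1 → run C
t=7: queue=[C,F,D,E] q_used=2 → run C
t=8: queue=[F,D,E,C,H] q_used=0 → run F
t=9: queue=[F,D,E,C,H] q_used=1 → run F
t=10: queue=[F,D,E,C,H] q_used=2 → run F
t=11: queue=[D,E,C,H,F] q_used=0 → run D
t=12: queue=[D,E,C,H,F] q_used=1 → run D
t=13: queue=[D,E,C,H,F] q_used=2 → run D
t=14: queue=[E,C,H,F,D] q_used=0 → run E
t=15: queue=[E,C,H,F,D] q_used=1 → run E
t=16: queue=[E,C,H,F,D] q_used=2 → run E
t=17: queue=[C,H,F,D,E] q_used=0 → run C
t=18: queue=[C,H,F,D,E] q_used=1 → run C
t=19: queue=[C,H,F,D,E] q_used=2 → run C
t=20: queue=[H,F,D,E,C] q_used=0 → run H
t=21: queue=[H,F,D,E,C] q_used=1 → run H
t=22: queue=[H,F,D,E,C] q_used=2 → run H
t=23: queue=[F,D,E,C,H] q_used=0 → run F
t=24: queue=[D,E,C,H] q_used=0 → run D
t=25: queue=[E,C,H] q_used=0 → run E
t=26: queue=[E,C,H] q_used=1 → run E
t=27: queue=[E,C,H] q_used=2 → run E
t=28: queue=[C,H,E] q_used=0 → run C
t=29: queue=[H,E] q_used=0 → run H
t=30: queue=[H,E] q_used=1 → run H
t=31: queue=[H,E] q_used=2 → run H
t=32: queue=[E] q_used=0 → run E
t=33: queue=[E] q_used=1 → run E
t=34: (idle)
t=35: (idle)
t=36: (idle)
t=37: (idle)
t=38: (idle)
t=39: (idle)
t=40: (idle)
t=41: (idle)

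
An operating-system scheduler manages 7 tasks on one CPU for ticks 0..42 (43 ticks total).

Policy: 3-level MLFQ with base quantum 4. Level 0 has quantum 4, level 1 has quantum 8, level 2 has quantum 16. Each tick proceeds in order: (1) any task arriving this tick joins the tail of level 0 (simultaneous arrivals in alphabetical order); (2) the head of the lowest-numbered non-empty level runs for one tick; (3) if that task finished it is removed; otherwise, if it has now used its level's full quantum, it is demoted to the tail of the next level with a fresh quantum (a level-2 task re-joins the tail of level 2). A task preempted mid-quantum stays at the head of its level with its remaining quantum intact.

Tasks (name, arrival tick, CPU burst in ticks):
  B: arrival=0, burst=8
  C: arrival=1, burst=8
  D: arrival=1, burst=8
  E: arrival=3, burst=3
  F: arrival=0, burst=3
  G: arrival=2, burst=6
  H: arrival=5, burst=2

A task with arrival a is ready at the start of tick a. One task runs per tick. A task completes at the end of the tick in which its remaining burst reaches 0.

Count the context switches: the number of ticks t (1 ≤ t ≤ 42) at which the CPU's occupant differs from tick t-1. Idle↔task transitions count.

t=0: L0/L1/L2 = BF/-/- → run B
t=1: L0/L1/L2 = BFCD/-/- → run B
t=2: L0/L1/L2 = BFCDG/-/- → run B
t=3: L0/L1/L2 = BFCDGE/-/- → run B
t=4: L0/L1/L2 = FCDGE/B/- → run F
t=5: L0/L1/L2 = FCDGEH/B/- → run F
t=6: L0/L1/L2 = FCDGEH/B/- → run F
t=7: L0/L1/L2 = CDGEH/B/- → run C
t=8: L0/L1/L2 = CDGEH/B/- → run C
t=9: L0/L1/L2 = CDGEH/B/- → run C
t=10: L0/L1/L2 = CDGEH/B/- → run C
t=11: L0/L1/L2 = DGEH/BC/- → run D
t=12: L0/L1/L2 = DGEH/BC/- → run D
t=13: L0/L1/L2 = DGEH/BC/- → run D
t=14: L0/L1/L2 = DGEH/BC/- → run D
t=15: L0/L1/L2 = GEH/BCD/- → run G
t=16: L0/L1/L2 = GEH/BCD/- → run G
t=17: L0/L1/L2 = GEH/BCD/- → run G
t=18: L0/L1/L2 = GEH/BCD/- → run G
t=19: L0/L1/L2 = EH/BCDG/- → run E
t=20: L0/L1/L2 = EH/BCDG/- → run E
t=21: L0/L1/L2 = EH/BCDG/- → run E
t=22: L0/L1/L2 = H/BCDG/- → run H
t=23: L0/L1/L2 = H/BCDG/- → run H
t=24: L0/L1/L2 = -/BCDG/- → run B
t=25: L0/L1/L2 = -/BCDG/- → run B
t=26: L0/L1/L2 = -/BCDG/- → run B
t=27: L0/L1/L2 = -/BCDG/- → run B
t=28: L0/L1/L2 = -/CDG/- → run C
t=29: L0/L1/L2 = -/CDG/- → run C
t=30: L0/L1/L2 = -/CDG/- → run C
t=31: L0/L1/L2 = -/CDG/- → run C
t=32: L0/L1/L2 = -/DG/- → run D
t=33: L0/L1/L2 = -/DG/- → run D
t=34: L0/L1/L2 = -/DG/- → run D
t=35: L0/L1/L2 = -/DG/- → run D
t=36: L0/L1/L2 = -/G/- → run G
t=37: L0/L1/L2 = -/G/- → run G
t=38: (idle)
t=39: (idle)
t=40: (idle)
t=41: (idle)
t=42: (idle)

context switches = 11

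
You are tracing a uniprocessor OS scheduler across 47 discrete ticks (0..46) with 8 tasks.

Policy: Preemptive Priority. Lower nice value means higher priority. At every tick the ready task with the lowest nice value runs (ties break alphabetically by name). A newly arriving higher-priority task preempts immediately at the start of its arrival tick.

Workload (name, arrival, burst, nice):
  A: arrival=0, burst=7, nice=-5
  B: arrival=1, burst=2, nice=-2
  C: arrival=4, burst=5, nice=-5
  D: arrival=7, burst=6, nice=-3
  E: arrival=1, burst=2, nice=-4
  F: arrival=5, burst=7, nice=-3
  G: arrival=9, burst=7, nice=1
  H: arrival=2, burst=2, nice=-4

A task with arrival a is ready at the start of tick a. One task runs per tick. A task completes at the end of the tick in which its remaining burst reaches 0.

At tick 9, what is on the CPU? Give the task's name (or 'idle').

t=0: ready={A} → run A
t=1: ready={A,B,E} → run A
t=2: ready={A,B,E,H} → run A
t=3: ready={A,B,E,H} → run A
t=4: ready={A,B,C,E,H} → run A
t=5: ready={A,B,C,E,F,H} → run A
t=6: ready={A,B,C,E,F,H} → run A
t=7: ready={B,C,D,E,F,H} → run C
t=8: ready={B,C,D,E,F,H} → run C
t=9: ready={B,C,D,E,F,G,H} → run C
t=10: ready={B,C,D,E,F,G,H} → run C
t=11: ready={B,C,D,E,F,G,H} → run C
t=12: ready={B,D,E,F,G,H} → run E
t=13: ready={B,D,E,F,G,H} → run E
t=14: ready={B,D,F,G,H} → run H
t=15: ready={B,D,F,G,H} → run H
t=16: ready={B,D,F,G} → run D
t=17: ready={B,D,F,G} → run D
t=18: ready={B,D,F,G} → run D
t=19: ready={B,D,F,G} → run D
t=20: ready={B,D,F,G} → run D
t=21: ready={B,D,F,G} → run D
t=22: ready={B,F,G} → run F
t=23: ready={B,F,G} → run F
t=24: ready={B,F,G} → run F
t=25: ready={B,F,G} → run F
t=26: ready={B,F,G} → run F
t=27: ready={B,F,G} → run F
t=28: ready={B,F,G} → run F
t=29: ready={B,G} → run B
t=30: ready={B,G} → run B
t=31: ready={G} → run G
t=32: ready={G} → run G
t=33: ready={G} → run G
t=34: ready={G} → run G
t=35: ready={G} → run G
t=36: ready={G} → run G
t=37: ready={G} → run G
t=38: (idle)
t=39: (idle)
t=40: (idle)
t=41: (idle)
t=42: (idle)
t=43: (idle)
t=44: (idle)
t=45: (idle)
t=46: (idle)

running at tick 9 = C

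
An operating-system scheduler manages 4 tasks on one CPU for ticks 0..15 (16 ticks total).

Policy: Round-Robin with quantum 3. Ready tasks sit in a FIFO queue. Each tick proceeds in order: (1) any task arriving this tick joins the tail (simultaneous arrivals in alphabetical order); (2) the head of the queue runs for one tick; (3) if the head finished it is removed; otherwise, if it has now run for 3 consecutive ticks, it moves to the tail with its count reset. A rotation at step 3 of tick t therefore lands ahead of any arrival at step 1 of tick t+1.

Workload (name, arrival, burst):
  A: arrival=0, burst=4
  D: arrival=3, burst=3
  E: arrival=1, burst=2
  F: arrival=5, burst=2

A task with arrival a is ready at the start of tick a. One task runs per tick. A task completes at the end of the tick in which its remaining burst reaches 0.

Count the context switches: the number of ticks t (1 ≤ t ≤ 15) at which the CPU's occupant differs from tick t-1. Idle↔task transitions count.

context switches = 5

t=0: queue=[A] q_used=0 → run A
t=1: queue=[A,E] q_used=1 → run A
t=2: queue=[A,E] q_used=2 → run A
t=3: queue=[E,A,D] q_used=0 → run E
t=4: queue=[E,A,D] q_used=1 → run E
t=5: queue=[A,D,F] q_used=0 → run A
t=6: queue=[D,F] q_used=0 → run D
t=7: queue=[D,F] q_used=1 → run D
t=8: queue=[D,F] q_used=2 → run D
t=9: queue=[F] q_used=0 → run F
t=10: queue=[F] q_used=1 → run F
t=11: (idle)
t=12: (idle)
t=13: (idle)
t=14: (idle)
t=15: (idle)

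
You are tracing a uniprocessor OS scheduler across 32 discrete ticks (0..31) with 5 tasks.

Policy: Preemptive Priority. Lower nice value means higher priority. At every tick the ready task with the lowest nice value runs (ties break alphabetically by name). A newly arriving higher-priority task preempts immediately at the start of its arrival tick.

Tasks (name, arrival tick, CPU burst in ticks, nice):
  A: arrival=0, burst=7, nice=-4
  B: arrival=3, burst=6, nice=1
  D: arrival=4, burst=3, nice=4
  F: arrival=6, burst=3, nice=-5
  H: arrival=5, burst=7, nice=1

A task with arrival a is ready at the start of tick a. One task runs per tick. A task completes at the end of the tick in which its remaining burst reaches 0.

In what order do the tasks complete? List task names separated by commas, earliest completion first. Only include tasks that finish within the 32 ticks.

t=0: ready={A} → run A
t=1: ready={A} → run A
t=2: ready={A} → run A
t=3: ready={A,B} → run A
t=4: ready={A,B,D} → run A
t=5: ready={A,B,D,H} → run A
t=6: ready={A,B,D,F,H} → run F
t=7: ready={A,B,D,F,H} → run F
t=8: ready={A,B,D,F,H} → run F
t=9: ready={A,B,D,H} → run A
t=10: ready={B,D,H} → run B
t=11: ready={B,D,H} → run B
t=12: ready={B,D,H} → run B
t=13: ready={B,D,H} → run B
t=14: ready={B,D,H} → run B
t=15: ready={B,D,H} → run B
t=16: ready={D,H} → run H
t=17: ready={D,H} → run H
t=18: ready={D,H} → run H
t=19: ready={D,H} → run H
t=20: ready={D,H} → run H
t=21: ready={D,H} → run H
t=22: ready={D,H} → run H
t=23: ready={D} → run D
t=24: ready={D} → run D
t=25: ready={D} → run D
t=26: (idle)
t=27: (idle)
t=28: (idle)
t=29: (idle)
t=30: (idle)
t=31: (idle)

completion order = F, A, B, H, D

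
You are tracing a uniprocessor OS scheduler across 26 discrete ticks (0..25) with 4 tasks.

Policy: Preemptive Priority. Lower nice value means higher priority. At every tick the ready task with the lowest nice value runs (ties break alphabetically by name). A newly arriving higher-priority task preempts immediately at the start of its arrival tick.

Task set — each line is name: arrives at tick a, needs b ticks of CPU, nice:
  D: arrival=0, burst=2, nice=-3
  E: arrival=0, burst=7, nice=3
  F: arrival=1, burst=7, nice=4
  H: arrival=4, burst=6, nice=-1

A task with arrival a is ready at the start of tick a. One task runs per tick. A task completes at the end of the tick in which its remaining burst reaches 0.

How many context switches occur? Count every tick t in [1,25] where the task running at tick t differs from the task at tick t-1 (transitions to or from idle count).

t=0: ready={D,E} → run D
t=1: ready={D,E,F} → run D
t=2: ready={E,F} → run E
t=3: ready={E,F} → run E
t=4: ready={E,F,H} → run H
t=5: ready={E,F,H} → run H
t=6: ready={E,F,H} → run H
t=7: ready={E,F,H} → run H
t=8: ready={E,F,H} → run H
t=9: ready={E,F,H} → run H
t=10: ready={E,F} → run E
t=11: ready={E,F} → run E
t=12: ready={E,F} → run E
t=13: ready={E,F} → run E
t=14: ready={E,F} → run E
t=15: ready={F} → run F
t=16: ready={F} → run F
t=17: ready={F} → run F
t=18: ready={F} → run F
t=19: ready={F} → run F
t=20: ready={F} → run F
t=21: ready={F} → run F
t=22: (idle)
t=23: (idle)
t=24: (idle)
t=25: (idle)

context switches = 5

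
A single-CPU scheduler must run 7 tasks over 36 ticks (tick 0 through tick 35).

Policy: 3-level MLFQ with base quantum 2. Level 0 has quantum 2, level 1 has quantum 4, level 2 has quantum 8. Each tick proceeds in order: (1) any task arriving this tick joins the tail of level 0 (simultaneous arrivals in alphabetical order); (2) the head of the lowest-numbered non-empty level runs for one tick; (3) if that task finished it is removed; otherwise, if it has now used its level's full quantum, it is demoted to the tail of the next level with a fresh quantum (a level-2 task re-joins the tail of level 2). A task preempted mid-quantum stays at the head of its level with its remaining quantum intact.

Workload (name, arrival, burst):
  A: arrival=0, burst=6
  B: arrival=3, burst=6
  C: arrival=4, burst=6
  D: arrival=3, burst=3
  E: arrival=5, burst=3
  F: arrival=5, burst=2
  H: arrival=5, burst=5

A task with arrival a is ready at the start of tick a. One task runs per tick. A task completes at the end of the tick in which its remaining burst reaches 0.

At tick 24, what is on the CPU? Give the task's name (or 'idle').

running at tick 24 = C

t=0: L0/L1/L2 = A/-/- → run A
t=1: L0/L1/L2 = A/-/- → run A
t=2: L0/L1/L2 = -/A/- → run A
t=3: L0/L1/L2 = BD/A/- → run B
t=4: L0/L1/L2 = BDC/A/- → run B
t=5: L0/L1/L2 = DCEFH/AB/- → run D
t=6: L0/L1/L2 = DCEFH/AB/- → run D
t=7: L0/L1/L2 = CEFH/ABD/- → run C
t=8: L0/L1/L2 = CEFH/ABD/- → run C
t=9: L0/L1/L2 = EFH/ABDC/- → run E
t=10: L0/L1/L2 = EFH/ABDC/- → run E
t=11: L0/L1/L2 = FH/ABDCE/- → run F
t=12: L0/L1/L2 = FH/ABDCE/- → run F
t=13: L0/L1/L2 = H/ABDCE/- → run H
t=14: L0/L1/L2 = H/ABDCE/- → run H
t=15: L0/L1/L2 = -/ABDCEH/- → run A
t=16: L0/L1/L2 = -/ABDCEH/- → run A
t=17: L0/L1/L2 = -/ABDCEH/- → run A
t=18: L0/L1/L2 = -/BDCEH/- → run B
t=19: L0/L1/L2 = -/BDCEH/- → run B
t=20: L0/L1/L2 = -/BDCEH/- → run B
t=21: L0/L1/L2 = -/BDCEH/- → run B
t=22: L0/L1/L2 = -/DCEH/- → run D
t=23: L0/L1/L2 = -/CEH/- → run C
t=24: L0/L1/L2 = -/CEH/- → run C
t=25: L0/L1/L2 = -/CEH/- → run C
t=26: L0/L1/L2 = -/CEH/- → run C
t=27: L0/L1/L2 = -/EH/- → run E
t=28: L0/L1/L2 = -/H/- → run H
t=29: L0/L1/L2 = -/H/- → run H
t=30: L0/L1/L2 = -/H/- → run H
t=31: (idle)
t=32: (idle)
t=33: (idle)
t=34: (idle)
t=35: (idle)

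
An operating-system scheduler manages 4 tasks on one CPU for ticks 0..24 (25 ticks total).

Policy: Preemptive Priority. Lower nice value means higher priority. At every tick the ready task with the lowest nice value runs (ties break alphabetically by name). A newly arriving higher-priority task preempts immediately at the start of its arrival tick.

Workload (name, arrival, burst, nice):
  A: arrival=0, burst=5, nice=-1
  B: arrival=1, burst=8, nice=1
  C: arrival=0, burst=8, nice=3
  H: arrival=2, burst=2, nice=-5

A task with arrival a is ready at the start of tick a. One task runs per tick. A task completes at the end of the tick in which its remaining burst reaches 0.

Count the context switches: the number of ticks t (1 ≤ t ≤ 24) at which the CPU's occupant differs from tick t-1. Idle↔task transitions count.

context switches = 5

t=0: ready={A,C} → run A
t=1: ready={A,B,C} → run A
t=2: ready={A,B,C,H} → run H
t=3: ready={A,B,C,H} → run H
t=4: ready={A,B,C} → run A
t=5: ready={A,B,C} → run A
t=6: ready={A,B,C} → run A
t=7: ready={B,C} → run B
t=8: ready={B,C} → run B
t=9: ready={B,C} → run B
t=10: ready={B,C} → run B
t=11: ready={B,C} → run B
t=12: ready={B,C} → run B
t=13: ready={B,C} → run B
t=14: ready={B,C} → run B
t=15: ready={C} → run C
t=16: ready={C} → run C
t=17: ready={C} → run C
t=18: ready={C} → run C
t=19: ready={C} → run C
t=20: ready={C} → run C
t=21: ready={C} → run C
t=22: ready={C} → run C
t=23: (idle)
t=24: (idle)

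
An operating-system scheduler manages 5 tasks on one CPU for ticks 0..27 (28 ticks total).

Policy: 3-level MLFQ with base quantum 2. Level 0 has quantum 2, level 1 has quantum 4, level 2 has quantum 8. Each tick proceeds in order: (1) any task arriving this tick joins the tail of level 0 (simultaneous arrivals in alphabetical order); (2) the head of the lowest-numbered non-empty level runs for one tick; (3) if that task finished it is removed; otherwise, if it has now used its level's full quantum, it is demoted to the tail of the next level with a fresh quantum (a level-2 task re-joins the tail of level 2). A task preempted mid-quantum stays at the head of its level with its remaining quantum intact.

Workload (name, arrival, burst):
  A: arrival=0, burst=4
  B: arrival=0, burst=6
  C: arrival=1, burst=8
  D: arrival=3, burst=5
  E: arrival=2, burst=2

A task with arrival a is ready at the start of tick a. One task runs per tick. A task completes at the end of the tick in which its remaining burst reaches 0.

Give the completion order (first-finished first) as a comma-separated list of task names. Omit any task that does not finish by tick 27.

t=0: L0/L1/L2 = AB/-/- → run A
t=1: L0/L1/L2 = ABC/-/- → run A
t=2: L0/L1/L2 = BCE/A/- → run B
t=3: L0/L1/L2 = BCED/A/- → run B
t=4: L0/L1/L2 = CED/AB/- → run C
t=5: L0/L1/L2 = CED/AB/- → run C
t=6: L0/L1/L2 = ED/ABC/- → run E
t=7: L0/L1/L2 = ED/ABC/- → run E
t=8: L0/L1/L2 = D/ABC/- → run D
t=9: L0/L1/L2 = D/ABC/- → run D
t=10: L0/L1/L2 = -/ABCD/- → run A
t=11: L0/L1/L2 = -/ABCD/- → run A
t=12: L0/L1/L2 = -/BCD/- → run B
t=13: L0/L1/L2 = -/BCD/- → run B
t=14: L0/L1/L2 = -/BCD/- → run B
t=15: L0/L1/L2 = -/BCD/- → run B
t=16: L0/L1/L2 = -/CD/- → run C
t=17: L0/L1/L2 = -/CD/- → run C
t=18: L0/L1/L2 = -/CD/- → run C
t=19: L0/L1/L2 = -/CD/- → run C
t=20: L0/L1/L2 = -/D/C → run D
t=21: L0/L1/L2 = -/D/C → run D
t=22: L0/L1/L2 = -/D/C → run D
t=23: L0/L1/L2 = -/-/C → run C
t=24: L0/L1/L2 = -/-/C → run C
t=25: (idle)
t=26: (idle)
t=27: (idle)

completion order = E, A, B, D, C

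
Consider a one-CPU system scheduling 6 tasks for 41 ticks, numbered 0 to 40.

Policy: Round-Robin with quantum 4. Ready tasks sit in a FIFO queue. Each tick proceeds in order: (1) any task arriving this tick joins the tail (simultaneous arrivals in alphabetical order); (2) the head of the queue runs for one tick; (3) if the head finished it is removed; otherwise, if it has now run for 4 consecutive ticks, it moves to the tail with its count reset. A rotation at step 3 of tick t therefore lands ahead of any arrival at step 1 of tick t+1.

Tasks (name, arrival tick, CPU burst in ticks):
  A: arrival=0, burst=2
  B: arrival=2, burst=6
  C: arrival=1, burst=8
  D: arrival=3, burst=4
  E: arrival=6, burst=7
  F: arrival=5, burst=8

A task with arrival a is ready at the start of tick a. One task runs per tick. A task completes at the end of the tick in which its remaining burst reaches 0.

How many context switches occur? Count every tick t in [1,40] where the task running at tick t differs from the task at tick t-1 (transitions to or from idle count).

t=0: queue=[A] q_used=0 → run A
t=1: queue=[A,C] q_used=1 → run A
t=2: queue=[C,B] q_used=0 → run C
t=3: queue=[C,B,D] q_used=1 → run C
t=4: queue=[C,B,D] q_used=2 → run C
t=5: queue=[C,B,D,F] q_used=3 → run C
t=6: queue=[B,D,F,C,E] q_used=0 → run B
t=7: queue=[B,D,F,C,E] q_used=1 → run B
t=8: queue=[B,D,F,C,E] q_used=2 → run B
t=9: queue=[B,D,F,C,E] q_used=3 → run B
t=10: queue=[D,F,C,E,B] q_used=0 → run D
t=11: queue=[D,F,C,E,B] q_used=1 → run D
t=12: queue=[D,F,C,E,B] q_used=2 → run D
t=13: queue=[D,F,C,E,B] q_used=3 → run D
t=14: queue=[F,C,E,B] q_used=0 → run F
t=15: queue=[F,C,E,B] q_used=1 → run F
t=16: queue=[F,C,E,B] q_used=2 → run F
t=17: queue=[F,C,E,B] q_used=3 → run F
t=18: queue=[C,E,B,F] q_used=0 → run C
t=19: queue=[C,E,B,F] q_used=1 → run C
t=20: queue=[C,E,B,F] q_used=2 → run C
t=21: queue=[C,E,B,F] q_used=3 → run C
t=22: queue=[E,B,F] q_used=0 → run E
t=23: queue=[E,B,F] q_used=1 → run E
t=24: queue=[E,B,F] q_used=2 → run E
t=25: queue=[E,B,F] q_used=3 → run E
t=26: queue=[B,F,E] q_used=0 → run B
t=27: queue=[B,F,E] q_used=1 → run B
t=28: queue=[F,E] q_used=0 → run F
t=29: queue=[F,E] q_used=1 → run F
t=30: queue=[F,E] q_used=2 → run F
t=31: queue=[F,E] q_used=3 → run F
t=32: queue=[E] q_used=0 → run E
t=33: queue=[E] q_used=1 → run E
t=34: queue=[E] q_used=2 → run E
t=35: (idle)
t=36: (idle)
t=37: (idle)
t=38: (idle)
t=39: (idle)
t=40: (idle)

context switches = 10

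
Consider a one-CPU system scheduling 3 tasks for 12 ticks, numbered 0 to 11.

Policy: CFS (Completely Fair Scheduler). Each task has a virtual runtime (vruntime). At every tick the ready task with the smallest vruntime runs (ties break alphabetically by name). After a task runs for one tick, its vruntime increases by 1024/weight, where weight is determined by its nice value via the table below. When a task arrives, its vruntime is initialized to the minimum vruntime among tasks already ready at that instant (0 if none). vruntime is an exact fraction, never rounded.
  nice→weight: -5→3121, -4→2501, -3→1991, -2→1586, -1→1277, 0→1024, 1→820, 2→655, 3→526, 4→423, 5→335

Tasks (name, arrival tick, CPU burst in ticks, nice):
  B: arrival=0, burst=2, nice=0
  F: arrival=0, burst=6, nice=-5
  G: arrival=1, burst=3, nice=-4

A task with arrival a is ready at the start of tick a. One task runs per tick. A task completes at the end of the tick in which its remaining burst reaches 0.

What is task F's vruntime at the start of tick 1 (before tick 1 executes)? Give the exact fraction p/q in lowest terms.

t=0: vr[B=0 F=0] → run B
t=1: vr[B=1 F=0 G=0] → run F
t=2: vr[B=1 F=1024/3121 G=0] → run G
t=3: vr[B=1 F=1024/3121 G=1024/2501] → run F
t=4: vr[B=1 F=2048/3121 G=1024/2501] → run G
t=5: vr[B=1 F=2048/3121 G=2048/2501] → run F
t=6: vr[B=1 F=3072/3121 G=2048/2501] → run G
t=7: vr[B=1 F=3072/3121] → run F
t=8: vr[B=1 F=4096/3121] → run B
t=9: vr[F=4096/3121] → run F
t=10: vr[F=5120/3121] → run F
t=11: (idle)

vruntime(F, start of tick 1) = 0/1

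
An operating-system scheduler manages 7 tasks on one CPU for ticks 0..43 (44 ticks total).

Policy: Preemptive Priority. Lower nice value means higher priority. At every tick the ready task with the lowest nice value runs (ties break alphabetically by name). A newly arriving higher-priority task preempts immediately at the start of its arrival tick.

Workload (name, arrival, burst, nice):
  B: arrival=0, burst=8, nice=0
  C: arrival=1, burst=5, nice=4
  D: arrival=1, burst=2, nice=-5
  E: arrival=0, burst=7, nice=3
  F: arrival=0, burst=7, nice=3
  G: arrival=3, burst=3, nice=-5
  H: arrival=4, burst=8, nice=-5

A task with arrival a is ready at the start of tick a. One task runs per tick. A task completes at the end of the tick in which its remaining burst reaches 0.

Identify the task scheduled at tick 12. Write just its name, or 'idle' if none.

running at tick 12 = H

t=0: ready={B,E,F} → run B
t=1: ready={B,C,D,E,F} → run D
t=2: ready={B,C,D,E,F} → run D
t=3: ready={B,C,E,F,G} → run G
t=4: ready={B,C,E,F,G,H} → run G
t=5: ready={B,C,E,F,G,H} → run G
t=6: ready={B,C,E,F,H} → run H
t=7: ready={B,C,E,F,H} → run H
t=8: ready={B,C,E,F,H} → run H
t=9: ready={B,C,E,F,H} → run H
t=10: ready={B,C,E,F,H} → run H
t=11: ready={B,C,E,F,H} → run H
t=12: ready={B,C,E,F,H} → run H
t=13: ready={B,C,E,F,H} → run H
t=14: ready={B,C,E,F} → run B
t=15: ready={B,C,E,F} → run B
t=16: ready={B,C,E,F} → run B
t=17: ready={B,C,E,F} → run B
t=18: ready={B,C,E,F} → run B
t=19: ready={B,C,E,F} → run B
t=20: ready={B,C,E,F} → run B
t=21: ready={C,E,F} → run E
t=22: ready={C,E,F} → run E
t=23: ready={C,E,F} → run E
t=24: ready={C,E,F} → run E
t=25: ready={C,E,F} → run E
t=26: ready={C,E,F} → run E
t=27: ready={C,E,F} → run E
t=28: ready={C,F} → run F
t=29: ready={C,F} → run F
t=30: ready={C,F} → run F
t=31: ready={C,F} → run F
t=32: ready={C,F} → run F
t=33: ready={C,F} → run F
t=34: ready={C,F} → run F
t=35: ready={C} → run C
t=36: ready={C} → run C
t=37: ready={C} → run C
t=38: ready={C} → run C
t=39: ready={C} → run C
t=40: (idle)
t=41: (idle)
t=42: (idle)
t=43: (idle)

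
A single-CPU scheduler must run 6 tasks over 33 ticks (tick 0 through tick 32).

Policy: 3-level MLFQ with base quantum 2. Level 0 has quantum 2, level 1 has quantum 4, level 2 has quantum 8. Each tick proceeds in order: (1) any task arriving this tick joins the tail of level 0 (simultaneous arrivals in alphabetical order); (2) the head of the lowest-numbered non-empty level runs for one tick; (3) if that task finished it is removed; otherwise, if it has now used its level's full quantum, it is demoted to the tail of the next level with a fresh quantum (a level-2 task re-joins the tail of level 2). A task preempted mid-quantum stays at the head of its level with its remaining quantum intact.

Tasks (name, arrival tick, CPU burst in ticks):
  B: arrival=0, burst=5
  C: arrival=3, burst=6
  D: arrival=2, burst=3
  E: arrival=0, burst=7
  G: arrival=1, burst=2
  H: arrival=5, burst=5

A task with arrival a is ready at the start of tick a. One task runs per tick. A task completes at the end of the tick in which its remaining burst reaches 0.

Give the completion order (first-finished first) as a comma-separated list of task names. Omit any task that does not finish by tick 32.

completion order = G, B, D, C, H, E

t=0: L0/L1/L2 = BE/-/- → run B
t=1: L0/L1/L2 = BEG/-/- → run B
t=2: L0/L1/L2 = EGD/B/- → run E
t=3: L0/L1/L2 = EGDC/B/- → run E
t=4: L0/L1/L2 = GDC/BE/- → run G
t=5: L0/L1/L2 = GDCH/BE/- → run G
t=6: L0/L1/L2 = DCH/BE/- → run D
t=7: L0/L1/L2 = DCH/BE/- → run D
t=8: L0/L1/L2 = CH/BED/- → run C
t=9: L0/L1/L2 = CH/BED/- → run C
t=10: L0/L1/L2 = H/BEDC/- → run H
t=11: L0/L1/L2 = H/BEDC/- → run H
t=12: L0/L1/L2 = -/BEDCH/- → run B
t=13: L0/L1/L2 = -/BEDCH/- → run B
t=14: L0/L1/L2 = -/BEDCH/- → run B
t=15: L0/L1/L2 = -/EDCH/- → run E
t=16: L0/L1/L2 = -/EDCH/- → run E
t=17: L0/L1/L2 = -/EDCH/- → run E
t=18: L0/L1/L2 = -/EDCH/- → run E
t=19: L0/L1/L2 = -/DCH/E → run D
t=20: L0/L1/L2 = -/CH/E → run C
t=21: L0/L1/L2 = -/CH/E → run C
t=22: L0/L1/L2 = -/CH/E → run C
t=23: L0/L1/L2 = -/CH/E → run C
t=24: L0/L1/L2 = -/H/E → run H
t=25: L0/L1/L2 = -/H/E → run H
t=26: L0/L1/L2 = -/H/E → run H
t=27: L0/L1/L2 = -/-/E → run E
t=28: (idle)
t=29: (idle)
t=30: (idle)
t=31: (idle)
t=32: (idle)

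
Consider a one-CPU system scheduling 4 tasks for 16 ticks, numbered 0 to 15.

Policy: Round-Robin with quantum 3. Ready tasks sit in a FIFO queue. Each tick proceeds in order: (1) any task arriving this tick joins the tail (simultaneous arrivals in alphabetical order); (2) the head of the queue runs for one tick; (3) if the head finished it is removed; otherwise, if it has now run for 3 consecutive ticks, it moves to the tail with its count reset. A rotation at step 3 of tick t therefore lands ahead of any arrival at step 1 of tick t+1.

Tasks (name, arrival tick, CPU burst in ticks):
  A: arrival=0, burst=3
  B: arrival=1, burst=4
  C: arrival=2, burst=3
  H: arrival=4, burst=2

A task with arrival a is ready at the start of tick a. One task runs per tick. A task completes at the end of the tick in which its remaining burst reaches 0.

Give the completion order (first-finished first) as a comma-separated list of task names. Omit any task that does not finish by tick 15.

t=0: queue=[A] q_used=0 → run A
t=1: queue=[A,B] q_used=1 → run A
t=2: queue=[A,B,C] q_used=2 → run A
t=3: queue=[B,C] q_used=0 → run B
t=4: queue=[B,C,H] q_used=1 → run B
t=5: queue=[B,C,H] q_used=2 → run B
t=6: queue=[C,H,B] q_used=0 → run C
t=7: queue=[C,H,B] q_used=1 → run C
t=8: queue=[C,H,B] q_used=2 → run C
t=9: queue=[H,B] q_used=0 → run H
t=10: queue=[H,B] q_used=1 → run H
t=11: queue=[B] q_used=0 → run B
t=12: (idle)
t=13: (idle)
t=14: (idle)
t=15: (idle)

completion order = A, C, H, B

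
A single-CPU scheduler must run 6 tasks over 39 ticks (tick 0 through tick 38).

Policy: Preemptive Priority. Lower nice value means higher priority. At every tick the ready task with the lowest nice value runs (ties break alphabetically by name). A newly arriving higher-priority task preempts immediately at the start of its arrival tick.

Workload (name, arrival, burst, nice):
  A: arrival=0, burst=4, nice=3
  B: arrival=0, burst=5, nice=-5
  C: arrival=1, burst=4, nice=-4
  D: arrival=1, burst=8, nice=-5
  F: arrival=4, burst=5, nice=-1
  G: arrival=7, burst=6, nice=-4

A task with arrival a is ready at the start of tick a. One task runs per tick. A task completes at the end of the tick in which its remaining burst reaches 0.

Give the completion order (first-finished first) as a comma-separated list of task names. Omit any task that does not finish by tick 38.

t=0: ready={A,B} → run B
t=1: ready={A,B,C,D} → run B
t=2: ready={A,B,C,D} → run B
t=3: ready={A,B,C,D} → run B
t=4: ready={A,B,C,D,F} → run B
t=5: ready={A,C,D,F} → run D
t=6: ready={A,C,D,F} → run D
t=7: ready={A,C,D,F,G} → run D
t=8: ready={A,C,D,F,G} → run D
t=9: ready={A,C,D,F,G} → run D
t=10: ready={A,C,D,F,G} → run D
t=11: ready={A,C,D,F,G} → run D
t=12: ready={A,C,D,F,G} → run D
t=13: ready={A,C,F,G} → run C
t=14: ready={A,C,F,G} → run C
t=15: ready={A,C,F,G} → run C
t=16: ready={A,C,F,G} → run C
t=17: ready={A,F,G} → run G
t=18: ready={A,F,G} → run G
t=19: ready={A,F,G} → run G
t=20: ready={A,F,G} → run G
t=21: ready={A,F,G} → run G
t=22: ready={A,F,G} → run G
t=23: ready={A,F} → run F
t=24: ready={A,F} → run F
t=25: ready={A,F} → run F
t=26: ready={A,F} → run F
t=27: ready={A,F} → run F
t=28: ready={A} → run A
t=29: ready={A} → run A
t=30: ready={A} → run A
t=31: ready={A} → run A
t=32: (idle)
t=33: (idle)
t=34: (idle)
t=35: (idle)
t=36: (idle)
t=37: (idle)
t=38: (idle)

completion order = B, D, C, G, F, A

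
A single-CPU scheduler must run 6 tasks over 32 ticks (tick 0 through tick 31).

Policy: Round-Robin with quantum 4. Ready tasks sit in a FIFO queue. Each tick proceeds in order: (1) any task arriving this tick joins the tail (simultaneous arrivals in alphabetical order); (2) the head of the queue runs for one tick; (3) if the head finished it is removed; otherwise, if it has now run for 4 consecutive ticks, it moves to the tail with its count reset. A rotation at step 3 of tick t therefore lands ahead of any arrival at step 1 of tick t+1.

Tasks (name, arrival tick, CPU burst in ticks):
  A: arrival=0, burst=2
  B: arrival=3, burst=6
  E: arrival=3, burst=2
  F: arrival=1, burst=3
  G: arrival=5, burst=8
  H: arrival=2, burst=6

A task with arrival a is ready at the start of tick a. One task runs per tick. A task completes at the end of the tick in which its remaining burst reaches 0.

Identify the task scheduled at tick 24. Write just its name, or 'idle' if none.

t=0: queue=[A] q_used=0 → run A
t=1: queue=[A,F] q_used=1 → run A
t=2: queue=[F,H] q_used=0 → run F
t=3: queue=[F,H,B,E] q_used=1 → run F
t=4: queue=[F,H,B,E] q_used=2 → run F
t=5: queue=[H,B,E,G] q_used=0 → run H
t=6: queue=[H,B,E,G] q_used=1 → run H
t=7: queue=[H,B,E,G] q_used=2 → run H
t=8: queue=[H,B,E,G] q_used=3 → run H
t=9: queue=[B,E,G,H] q_used=0 → run B
t=10: queue=[B,E,G,H] q_used=1 → run B
t=11: queue=[B,E,G,H] q_used=2 → run B
t=12: queue=[B,E,G,H] q_used=3 → run B
t=13: queue=[E,G,H,B] q_used=0 → run E
t=14: queue=[E,G,H,B] q_used=1 → run E
t=15: queue=[G,H,B] q_used=0 → run G
t=16: queue=[G,H,B] q_used=1 → run G
t=17: queue=[G,H,B] q_used=2 → run G
t=18: queue=[G,H,B] q_used=3 → run G
t=19: queue=[H,B,G] q_used=0 → run H
t=20: queue=[H,B,G] q_used=1 → run H
t=21: queue=[B,G] q_used=0 → run B
t=22: queue=[B,G] q_used=1 → run B
t=23: queue=[G] q_used=0 → run G
t=24: queue=[G] q_used=1 → run G
t=25: queue=[G] q_used=2 → run G
t=26: queue=[G] q_used=3 → run G
t=27: (idle)
t=28: (idle)
t=29: (idle)
t=30: (idle)
t=31: (idle)

running at tick 24 = G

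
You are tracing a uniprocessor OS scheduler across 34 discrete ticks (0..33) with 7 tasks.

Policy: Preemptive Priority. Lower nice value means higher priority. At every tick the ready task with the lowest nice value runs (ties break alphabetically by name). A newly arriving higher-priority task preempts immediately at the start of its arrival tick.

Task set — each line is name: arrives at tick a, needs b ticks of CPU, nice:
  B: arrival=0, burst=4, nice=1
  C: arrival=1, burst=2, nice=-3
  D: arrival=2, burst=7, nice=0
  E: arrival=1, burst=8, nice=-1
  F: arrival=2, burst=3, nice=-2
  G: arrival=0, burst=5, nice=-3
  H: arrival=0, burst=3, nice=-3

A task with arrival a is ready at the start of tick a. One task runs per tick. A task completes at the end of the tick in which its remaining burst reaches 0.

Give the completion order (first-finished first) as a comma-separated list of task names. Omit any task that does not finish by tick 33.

t=0: ready={B,G,H} → run G
t=1: ready={B,C,E,G,H} → run C
t=2: ready={B,C,D,E,F,G,H} → run C
t=3: ready={B,D,E,F,G,H} → run G
t=4: ready={B,D,E,F,G,H} → run G
t=5: ready={B,D,E,F,G,H} → run G
t=6: ready={B,D,E,F,G,H} → run G
t=7: ready={B,D,E,F,H} → run H
t=8: ready={B,D,E,F,H} → run H
t=9: ready={B,D,E,F,H} → run H
t=10: ready={B,D,E,F} → run F
t=11: ready={B,D,E,F} → run F
t=12: ready={B,D,E,F} → run F
t=13: ready={B,D,E} → run E
t=14: ready={B,D,E} → run E
t=15: ready={B,D,E} → run E
t=16: ready={B,D,E} → run E
t=17: ready={B,D,E} → run E
t=18: ready={B,D,E} → run E
t=19: ready={B,D,E} → run E
t=20: ready={B,D,E} → run E
t=21: ready={B,D} → run D
t=22: ready={B,D} → run D
t=23: ready={B,D} → run D
t=24: ready={B,D} → run D
t=25: ready={B,D} → run D
t=26: ready={B,D} → run D
t=27: ready={B,D} → run D
t=28: ready={B} → run B
t=29: ready={B} → run B
t=30: ready={B} → run B
t=31: ready={B} → run B
t=32: (idle)
t=33: (idle)

completion order = C, G, H, F, E, D, B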